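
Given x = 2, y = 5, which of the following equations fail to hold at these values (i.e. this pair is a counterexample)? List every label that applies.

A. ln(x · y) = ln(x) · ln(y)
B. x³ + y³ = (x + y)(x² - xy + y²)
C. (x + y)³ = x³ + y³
A, C

Evaluating each claim at the given values:
A. LHS = ln(10) ≈ 2.303, RHS = ln(2)·ln(5) ≈ 1.116 → fails here (LHS ≠ RHS)
B. LHS = 133, RHS = 133 → holds here (LHS = RHS)
C. LHS = 343, RHS = 133 → fails here (LHS ≠ RHS)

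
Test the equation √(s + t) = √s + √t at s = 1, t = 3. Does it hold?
Substituting s = 1, t = 3:

LHS = √(1 + 3) = 2
RHS = √1 + √3 = 1 + √(3) ≈ 2.732

LHS ≠ RHS, so the equation does not hold at this point.

Answer: Fails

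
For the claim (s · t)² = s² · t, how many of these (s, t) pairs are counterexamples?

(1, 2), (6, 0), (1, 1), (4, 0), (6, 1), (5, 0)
1

Testing each pair:
(1, 2): LHS = 4, RHS = 2 → counterexample
(6, 0): LHS = 0, RHS = 0 → satisfies claim
(1, 1): LHS = 1, RHS = 1 → satisfies claim
(4, 0): LHS = 0, RHS = 0 → satisfies claim
(6, 1): LHS = 36, RHS = 36 → satisfies claim
(5, 0): LHS = 0, RHS = 0 → satisfies claim

That makes 1 counterexample.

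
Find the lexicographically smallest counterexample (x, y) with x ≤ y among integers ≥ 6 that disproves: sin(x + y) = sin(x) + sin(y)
Substituting (6, 6) into the claim:
LHS = sin(6 + 6) = sin(12) ≈ -0.5366
RHS = sin(6) + sin(6) = 2·sin(6) ≈ -0.5588

Since LHS ≠ RHS, this pair disproves the claim, and no lexicographically smaller pair (x ≤ y, integers ≥ 6) does.

For instance (7, 9) is also a counterexample (LHS = sin(16) ≈ -0.2879, RHS = sin(9) + sin(7) ≈ 1.069), but it's lexicographically larger.

Answer: (x, y) = (6, 6)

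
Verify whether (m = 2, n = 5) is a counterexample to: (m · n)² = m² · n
Yes

Substituting m = 2, n = 5:
LHS = (2 · 5)² = 100
RHS = 2² · 5 = 20

Since LHS ≠ RHS, this pair disproves the claim.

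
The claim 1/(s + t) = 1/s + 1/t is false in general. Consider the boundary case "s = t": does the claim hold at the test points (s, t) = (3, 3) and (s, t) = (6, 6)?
At (3, 3): LHS = 1/6 ≠ RHS = 2/3
At (6, 6): LHS = 1/12 ≠ RHS = 1/3

Answer: No, fails at both test points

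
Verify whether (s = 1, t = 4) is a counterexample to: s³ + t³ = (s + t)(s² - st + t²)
Substituting s = 1, t = 4:
LHS = 1³ + 4³ = 65
RHS = (1 + 4)(1² - 1·4 + 4²) = 65

The sides agree, so this pair does not disprove the claim.

Answer: No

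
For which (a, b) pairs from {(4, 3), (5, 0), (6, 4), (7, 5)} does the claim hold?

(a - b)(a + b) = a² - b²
All pairs

Testing each pair:
(4, 3): LHS = 7, RHS = 7 → holds
(5, 0): LHS = 25, RHS = 25 → holds
(6, 4): LHS = 20, RHS = 20 → holds
(7, 5): LHS = 24, RHS = 24 → holds

Every pair satisfies the claim.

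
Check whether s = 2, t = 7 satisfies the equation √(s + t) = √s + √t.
Fails

Substituting s = 2, t = 7:

LHS = √(2 + 7) = 3
RHS = √2 + √7 = √(2) + √(7) ≈ 4.06

LHS ≠ RHS, so the equation does not hold at this point.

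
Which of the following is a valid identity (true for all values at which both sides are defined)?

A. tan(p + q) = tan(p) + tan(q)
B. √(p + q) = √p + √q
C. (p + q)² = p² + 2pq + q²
A: fails at (2, 5) — LHS = tan(7) ≈ 0.8714, RHS = tan(5) + tan(2) ≈ -5.566.
B: fails at (5, 5) — LHS = √(10) ≈ 3.162, RHS = 2·√(5) ≈ 4.472.
C: holds — e.g. at (2, 2), both sides equal 16.

Answer: C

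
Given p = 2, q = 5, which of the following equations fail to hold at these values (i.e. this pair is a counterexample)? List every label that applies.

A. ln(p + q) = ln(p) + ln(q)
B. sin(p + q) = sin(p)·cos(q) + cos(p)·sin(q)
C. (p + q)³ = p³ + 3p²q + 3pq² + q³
Evaluating each claim at the given values:
A. LHS = ln(7) ≈ 1.946, RHS = ln(2) + ln(5) ≈ 2.303 → fails here (LHS ≠ RHS)
B. LHS = sin(7) ≈ 0.657, RHS = sin(2)·cos(5) + sin(5)·cos(2) ≈ 0.657 → holds here (LHS = RHS)
C. LHS = 343, RHS = 343 → holds here (LHS = RHS)

Answer: A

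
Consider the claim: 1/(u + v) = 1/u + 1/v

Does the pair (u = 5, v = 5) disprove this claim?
Substituting u = 5, v = 5:
LHS = 1/(5 + 5) = 1/10
RHS = 1/5 + 1/5 = 2/5

Since LHS ≠ RHS, this pair disproves the claim.

Answer: Yes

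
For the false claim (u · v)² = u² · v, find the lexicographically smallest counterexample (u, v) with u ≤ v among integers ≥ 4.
Substituting (4, 4) into the claim:
LHS = (4 · 4)² = 256
RHS = 4² · 4 = 64

Since LHS ≠ RHS, this pair disproves the claim, and no lexicographically smaller pair (u ≤ v, integers ≥ 4) does.

For instance (6, 9) is also a counterexample (LHS = 2916, RHS = 324), but it's lexicographically larger.

Answer: (u, v) = (4, 4)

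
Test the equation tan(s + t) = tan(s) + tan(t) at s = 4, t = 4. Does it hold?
Fails

Substituting s = 4, t = 4:

LHS = tan(4 + 4) = tan(8) ≈ -6.8
RHS = tan(4) + tan(4) = 2·tan(4) ≈ 2.316

LHS ≠ RHS, so the equation does not hold at this point.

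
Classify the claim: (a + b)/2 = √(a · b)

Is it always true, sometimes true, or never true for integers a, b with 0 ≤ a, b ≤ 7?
Sometimes true

It holds at (a, b) = (6, 6) (both sides equal 6), but fails at (a, b) = (4, 0) (LHS = 2, RHS = 0).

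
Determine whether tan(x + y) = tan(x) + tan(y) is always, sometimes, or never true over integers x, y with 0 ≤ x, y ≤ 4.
Sometimes true

It holds at (x, y) = (3, 0) (both sides equal tan(3) ≈ -0.1425), but fails at (x, y) = (1, 2) (LHS = tan(3) ≈ -0.1425, RHS = tan(2) + tan(1) ≈ -0.6276).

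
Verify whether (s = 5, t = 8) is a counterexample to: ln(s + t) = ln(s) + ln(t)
Substituting s = 5, t = 8:
LHS = ln(5 + 8) = ln(13) ≈ 2.565
RHS = ln(5) + ln(8) ≈ 3.689

Since LHS ≠ RHS, this pair disproves the claim.

Answer: Yes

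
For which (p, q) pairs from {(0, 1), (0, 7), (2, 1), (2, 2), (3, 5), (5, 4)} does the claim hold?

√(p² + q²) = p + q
(0, 1), (0, 7)

Testing each pair:
(0, 1): LHS = 1, RHS = 1 → holds
(0, 7): LHS = 7, RHS = 7 → holds
(2, 1): LHS = √(5) ≈ 2.236, RHS = 3 → fails
(2, 2): LHS = 2·√(2) ≈ 2.828, RHS = 4 → fails
(3, 5): LHS = √(34) ≈ 5.831, RHS = 8 → fails
(5, 4): LHS = √(41) ≈ 6.403, RHS = 9 → fails

2 of 6 pairs satisfy the claim.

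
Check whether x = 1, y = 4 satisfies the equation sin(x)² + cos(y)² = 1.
Substituting x = 1, y = 4:

LHS = sin(1)² + cos(4)² ≈ 1.135
RHS = 1

LHS ≠ RHS, so the equation does not hold at this point.

Answer: Fails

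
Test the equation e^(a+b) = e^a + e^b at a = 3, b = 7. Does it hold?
Fails

Substituting a = 3, b = 7:

LHS = e^(3+7) = e^10 ≈ 22026.5
RHS = e^3 + e^7 ≈ 1117

LHS ≠ RHS, so the equation does not hold at this point.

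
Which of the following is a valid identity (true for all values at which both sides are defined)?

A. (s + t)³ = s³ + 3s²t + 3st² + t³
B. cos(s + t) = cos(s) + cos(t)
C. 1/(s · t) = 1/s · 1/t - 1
A: holds — e.g. at (4, 4), both sides equal 512.
B: fails at (1, 4) — LHS = cos(5) ≈ 0.2837, RHS = cos(4) + cos(1) ≈ -0.1133.
C: fails at (1, 1) — LHS = 1, RHS = 0.

Answer: A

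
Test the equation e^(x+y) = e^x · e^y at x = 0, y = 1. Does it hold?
Holds

Substituting x = 0, y = 1:

LHS = e^(0+1) = e ≈ 2.718
RHS = e^0 · e^1 = e ≈ 2.718

LHS = RHS, so the equation holds at this point.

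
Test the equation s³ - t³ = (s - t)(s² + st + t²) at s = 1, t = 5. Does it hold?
Substituting s = 1, t = 5:

LHS = 1³ - 5³ = -124
RHS = (1 - 5)(1² + 1·5 + 5²) = -124

LHS = RHS, so the equation holds at this point.

Answer: Holds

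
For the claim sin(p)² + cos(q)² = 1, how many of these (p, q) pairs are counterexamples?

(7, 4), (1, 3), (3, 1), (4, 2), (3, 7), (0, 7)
6

Testing each pair:
(7, 4): LHS = cos(4)² + sin(7)² ≈ 0.8589, RHS = 1 → counterexample
(1, 3): LHS = sin(1)² + cos(3)² ≈ 1.688, RHS = 1 → counterexample
(3, 1): LHS = sin(3)² + cos(1)² ≈ 0.3118, RHS = 1 → counterexample
(4, 2): LHS = cos(2)² + sin(4)² ≈ 0.7459, RHS = 1 → counterexample
(3, 7): LHS = sin(3)² + cos(7)² ≈ 0.5883, RHS = 1 → counterexample
(0, 7): LHS = cos(7)² ≈ 0.5684, RHS = 1 → counterexample

That makes 6 counterexamples.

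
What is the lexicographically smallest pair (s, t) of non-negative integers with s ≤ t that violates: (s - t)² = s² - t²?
(s, t) = (0, 1)

At (0, 0): both sides equal 0, so it holds there.

Substituting (0, 1) into the claim:
LHS = (0 - 1)² = 1
RHS = 0² - 1² = -1

Since LHS ≠ RHS, this pair disproves the claim, and no lexicographically smaller pair (s ≤ t, non-negative integers) does.

For instance (2, 5) is also a counterexample (LHS = 9, RHS = -21), but it's lexicographically larger.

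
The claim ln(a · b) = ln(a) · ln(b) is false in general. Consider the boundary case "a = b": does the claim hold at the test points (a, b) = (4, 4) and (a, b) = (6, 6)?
No, fails at both test points

At (4, 4): LHS = ln(16) ≈ 2.773 ≠ RHS = ln(4)² ≈ 1.922
At (6, 6): LHS = ln(36) ≈ 3.584 ≠ RHS = ln(6)² ≈ 3.21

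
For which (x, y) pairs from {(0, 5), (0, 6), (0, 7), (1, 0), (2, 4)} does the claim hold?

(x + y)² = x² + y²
Testing each pair:
(0, 5): LHS = 25, RHS = 25 → holds
(0, 6): LHS = 36, RHS = 36 → holds
(0, 7): LHS = 49, RHS = 49 → holds
(1, 0): LHS = 1, RHS = 1 → holds
(2, 4): LHS = 36, RHS = 20 → fails

4 of 5 pairs satisfy the claim.

Answer: (0, 5), (0, 6), (0, 7), (1, 0)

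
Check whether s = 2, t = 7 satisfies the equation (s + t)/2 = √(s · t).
Fails

Substituting s = 2, t = 7:

LHS = (2 + 7)/2 = 9/2
RHS = √(2 · 7) = √(14) ≈ 3.742

LHS ≠ RHS, so the equation does not hold at this point.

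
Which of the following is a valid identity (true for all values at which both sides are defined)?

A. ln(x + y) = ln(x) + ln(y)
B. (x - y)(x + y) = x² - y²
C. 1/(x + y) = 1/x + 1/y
B

A: fails at (3, 4) — LHS = ln(7) ≈ 1.946, RHS = ln(3) + ln(4) ≈ 2.485.
B: holds — e.g. at (3, 7), both sides equal -40.
C: fails at (3, 7) — LHS = 1/10, RHS = 10/21.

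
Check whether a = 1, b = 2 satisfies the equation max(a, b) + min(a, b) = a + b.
Substituting a = 1, b = 2:

LHS = max(1, 2) + min(1, 2) = 3
RHS = 1 + 2 = 3

LHS = RHS, so the equation holds at this point.

Answer: Holds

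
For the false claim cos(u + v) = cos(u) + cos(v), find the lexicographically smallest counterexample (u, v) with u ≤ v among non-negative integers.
Substituting (0, 0) into the claim:
LHS = cos(0 + 0) = 1
RHS = cos(0) + cos(0) = 2

Since LHS ≠ RHS, this pair disproves the claim, and no lexicographically smaller pair (u ≤ v, non-negative integers) does.

For instance (1, 6) is also a counterexample (LHS = cos(7) ≈ 0.7539, RHS = cos(1) + cos(6) ≈ 1.5), but it's lexicographically larger.

Answer: (u, v) = (0, 0)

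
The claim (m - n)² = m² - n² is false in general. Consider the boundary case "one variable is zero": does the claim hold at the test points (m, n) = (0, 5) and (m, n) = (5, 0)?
At (0, 5): LHS = 25 ≠ RHS = -25
At (5, 0): LHS = 25, RHS = 25 → equal

Answer: Only at (5, 0)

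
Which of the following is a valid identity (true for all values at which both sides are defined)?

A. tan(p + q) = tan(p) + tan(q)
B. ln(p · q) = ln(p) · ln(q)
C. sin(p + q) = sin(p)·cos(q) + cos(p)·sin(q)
A: fails at (1, 1) — LHS = tan(2) ≈ -2.185, RHS = 2·tan(1) ≈ 3.115.
B: fails at (2, 3) — LHS = ln(6) ≈ 1.792, RHS = ln(2)·ln(3) ≈ 0.7615.
C: holds — e.g. at (1, 4), both sides equal sin(5) ≈ -0.9589.

Answer: C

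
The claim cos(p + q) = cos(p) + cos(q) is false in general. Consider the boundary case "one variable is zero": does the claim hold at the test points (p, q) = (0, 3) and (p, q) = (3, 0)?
No, fails at both test points

At (0, 3): LHS = cos(3) ≈ -0.99 ≠ RHS = cos(3) + 1 ≈ 0.01001
At (3, 0): LHS = cos(3) ≈ -0.99 ≠ RHS = cos(3) + 1 ≈ 0.01001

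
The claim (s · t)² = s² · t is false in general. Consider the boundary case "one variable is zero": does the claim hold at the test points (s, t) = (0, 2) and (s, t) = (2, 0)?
Yes, holds at both test points

At (0, 2): LHS = 0, RHS = 0 → equal
At (2, 0): LHS = 0, RHS = 0 → equal

So the claim does hold at both of these boundary points, even though it is not an identity.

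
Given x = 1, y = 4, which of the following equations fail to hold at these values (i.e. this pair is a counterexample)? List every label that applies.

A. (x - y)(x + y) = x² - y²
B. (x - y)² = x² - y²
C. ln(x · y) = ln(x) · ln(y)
B, C

Evaluating each claim at the given values:
A. LHS = -15, RHS = -15 → holds here (LHS = RHS)
B. LHS = 9, RHS = -15 → fails here (LHS ≠ RHS)
C. LHS = ln(4) ≈ 1.386, RHS = 0 → fails here (LHS ≠ RHS)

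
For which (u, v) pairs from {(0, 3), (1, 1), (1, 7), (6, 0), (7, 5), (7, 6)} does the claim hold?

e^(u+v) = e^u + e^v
None

Testing each pair:
(0, 3): LHS = e^3 ≈ 20.09, RHS = 1 + e^3 ≈ 21.09 → fails
(1, 1): LHS = e^2 ≈ 7.389, RHS = 2·e ≈ 5.437 → fails
(1, 7): LHS = e^8 ≈ 2981, RHS = e + e^7 ≈ 1099 → fails
(6, 0): LHS = e^6 ≈ 403.4, RHS = 1 + e^6 ≈ 404.4 → fails
(7, 5): LHS = e^12 ≈ 162754.8, RHS = e^5 + e^7 ≈ 1245 → fails
(7, 6): LHS = e^13 ≈ 442413.4, RHS = e^6 + e^7 ≈ 1500 → fails

No pair satisfies the claim.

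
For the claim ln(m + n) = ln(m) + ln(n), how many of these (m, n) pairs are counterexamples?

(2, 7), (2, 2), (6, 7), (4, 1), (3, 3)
Testing each pair:
(2, 7): LHS = ln(9) ≈ 2.197, RHS = ln(2) + ln(7) ≈ 2.639 → counterexample
(2, 2): LHS = ln(4) ≈ 1.386, RHS = 2·ln(2) ≈ 1.386 → satisfies claim
(6, 7): LHS = ln(13) ≈ 2.565, RHS = ln(6) + ln(7) ≈ 3.738 → counterexample
(4, 1): LHS = ln(5) ≈ 1.609, RHS = ln(4) ≈ 1.386 → counterexample
(3, 3): LHS = ln(6) ≈ 1.792, RHS = 2·ln(3) ≈ 2.197 → counterexample

That makes 4 counterexamples.

Answer: 4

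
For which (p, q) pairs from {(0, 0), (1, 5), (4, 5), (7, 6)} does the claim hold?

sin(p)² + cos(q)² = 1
Testing each pair:
(0, 0): LHS = 1, RHS = 1 → holds
(1, 5): LHS = cos(5)² + sin(1)² ≈ 0.7885, RHS = 1 → fails
(4, 5): LHS = cos(5)² + sin(4)² ≈ 0.6532, RHS = 1 → fails
(7, 6): LHS = sin(7)² + cos(6)² ≈ 1.354, RHS = 1 → fails

1 of 4 pairs satisfies the claim.

Answer: (0, 0)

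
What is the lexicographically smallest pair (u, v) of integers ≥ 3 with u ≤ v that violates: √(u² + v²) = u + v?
Substituting (3, 3) into the claim:
LHS = √(3² + 3²) = 3·√(2) ≈ 4.243
RHS = 3 + 3 = 6

Since LHS ≠ RHS, this pair disproves the claim, and no lexicographically smaller pair (u ≤ v, integers ≥ 3) does.

For instance (6, 8) is also a counterexample (LHS = 10, RHS = 14), but it's lexicographically larger.

Answer: (u, v) = (3, 3)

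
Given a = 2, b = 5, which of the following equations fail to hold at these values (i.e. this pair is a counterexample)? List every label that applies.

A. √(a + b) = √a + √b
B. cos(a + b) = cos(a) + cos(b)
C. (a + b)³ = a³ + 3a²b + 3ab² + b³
A, B

Evaluating each claim at the given values:
A. LHS = √(7) ≈ 2.646, RHS = √(2) + √(5) ≈ 3.65 → fails here (LHS ≠ RHS)
B. LHS = cos(7) ≈ 0.7539, RHS = cos(2) + cos(5) ≈ -0.1325 → fails here (LHS ≠ RHS)
C. LHS = 343, RHS = 343 → holds here (LHS = RHS)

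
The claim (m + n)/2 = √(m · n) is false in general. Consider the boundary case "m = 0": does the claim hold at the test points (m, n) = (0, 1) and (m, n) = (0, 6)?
No, fails at both test points

At (0, 1): LHS = 1/2 ≠ RHS = 0
At (0, 6): LHS = 3 ≠ RHS = 0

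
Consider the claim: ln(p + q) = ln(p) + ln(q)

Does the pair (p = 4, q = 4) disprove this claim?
Yes

Substituting p = 4, q = 4:
LHS = ln(4 + 4) = ln(8) ≈ 2.079
RHS = ln(4) + ln(4) = 2·ln(4) ≈ 2.773

Since LHS ≠ RHS, this pair disproves the claim.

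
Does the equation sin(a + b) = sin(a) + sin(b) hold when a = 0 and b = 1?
Holds

Substituting a = 0, b = 1:

LHS = sin(0 + 1) = sin(1) ≈ 0.8415
RHS = sin(0) + sin(1) = sin(1) ≈ 0.8415

LHS = RHS, so the equation holds at this point.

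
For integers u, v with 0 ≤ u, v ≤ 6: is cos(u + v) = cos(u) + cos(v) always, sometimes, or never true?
Never true

The claim fails for every pair in the range. For instance at (u, v) = (0, 6): LHS = cos(6) ≈ 0.9602, RHS = cos(6) + 1 ≈ 1.96.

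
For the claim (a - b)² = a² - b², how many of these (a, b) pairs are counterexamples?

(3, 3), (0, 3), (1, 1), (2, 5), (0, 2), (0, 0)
Testing each pair:
(3, 3): LHS = 0, RHS = 0 → satisfies claim
(0, 3): LHS = 9, RHS = -9 → counterexample
(1, 1): LHS = 0, RHS = 0 → satisfies claim
(2, 5): LHS = 9, RHS = -21 → counterexample
(0, 2): LHS = 4, RHS = -4 → counterexample
(0, 0): LHS = 0, RHS = 0 → satisfies claim

That makes 3 counterexamples.

Answer: 3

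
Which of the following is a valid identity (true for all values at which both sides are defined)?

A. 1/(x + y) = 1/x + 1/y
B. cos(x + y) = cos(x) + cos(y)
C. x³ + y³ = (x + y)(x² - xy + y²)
A: fails at (2, 7) — LHS = 1/9, RHS = 9/14.
B: fails at (2, 3) — LHS = cos(5) ≈ 0.2837, RHS = cos(3) + cos(2) ≈ -1.406.
C: holds — e.g. at (6, 7), both sides equal 559.

Answer: C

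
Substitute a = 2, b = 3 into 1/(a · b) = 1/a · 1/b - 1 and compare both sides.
LHS = 1/(2 · 3) = 1/6
RHS = 1/2 · 1/3 - 1 = -5/6

LHS ≠ RHS, so the equation does not hold here.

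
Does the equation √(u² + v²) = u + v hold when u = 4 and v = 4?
Substituting u = 4, v = 4:

LHS = √(4² + 4²) = 4·√(2) ≈ 5.657
RHS = 4 + 4 = 8

LHS ≠ RHS, so the equation does not hold at this point.

Answer: Fails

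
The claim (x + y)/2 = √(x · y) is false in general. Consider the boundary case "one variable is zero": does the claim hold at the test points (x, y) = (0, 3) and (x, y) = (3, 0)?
No, fails at both test points

At (0, 3): LHS = 3/2 ≠ RHS = 0
At (3, 0): LHS = 3/2 ≠ RHS = 0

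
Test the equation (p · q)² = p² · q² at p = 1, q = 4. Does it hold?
Substituting p = 1, q = 4:

LHS = (1 · 4)² = 16
RHS = 1² · 4² = 16

LHS = RHS, so the equation holds at this point.

Answer: Holds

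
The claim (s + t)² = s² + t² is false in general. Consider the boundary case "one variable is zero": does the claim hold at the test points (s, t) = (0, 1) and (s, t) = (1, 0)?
Yes, holds at both test points

At (0, 1): LHS = 1, RHS = 1 → equal
At (1, 0): LHS = 1, RHS = 1 → equal

So the claim does hold at both of these boundary points, even though it is not an identity.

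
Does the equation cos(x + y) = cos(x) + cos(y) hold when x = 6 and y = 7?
Substituting x = 6, y = 7:

LHS = cos(6 + 7) = cos(13) ≈ 0.9074
RHS = cos(6) + cos(7) ≈ 1.714

LHS ≠ RHS, so the equation does not hold at this point.

Answer: Fails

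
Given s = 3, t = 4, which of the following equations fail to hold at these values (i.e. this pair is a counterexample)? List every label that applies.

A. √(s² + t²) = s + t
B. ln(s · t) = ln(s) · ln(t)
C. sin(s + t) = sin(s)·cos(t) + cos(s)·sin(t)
A, B

Evaluating each claim at the given values:
A. LHS = 5, RHS = 7 → fails here (LHS ≠ RHS)
B. LHS = ln(12) ≈ 2.485, RHS = ln(3)·ln(4) ≈ 1.523 → fails here (LHS ≠ RHS)
C. LHS = sin(7) ≈ 0.657, RHS = sin(3)·cos(4) + sin(4)·cos(3) ≈ 0.657 → holds here (LHS = RHS)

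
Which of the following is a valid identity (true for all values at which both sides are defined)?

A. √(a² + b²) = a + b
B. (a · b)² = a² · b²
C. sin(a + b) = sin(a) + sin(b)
A: fails at (2, 5) — LHS = √(29) ≈ 5.385, RHS = 7.
B: holds — e.g. at (3, 5), both sides equal 225.
C: fails at (1, 1) — LHS = sin(2) ≈ 0.9093, RHS = 2·sin(1) ≈ 1.683.

Answer: B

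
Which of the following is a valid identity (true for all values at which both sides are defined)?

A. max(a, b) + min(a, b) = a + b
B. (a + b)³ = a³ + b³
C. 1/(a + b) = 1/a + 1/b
A

A: holds — e.g. at (0, 1), both sides equal 1.
B: fails at (1, 4) — LHS = 125, RHS = 65.
C: fails at (2, 3) — LHS = 1/5, RHS = 5/6.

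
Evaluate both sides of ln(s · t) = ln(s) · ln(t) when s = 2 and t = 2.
LHS = ln(2 · 2) = ln(4) ≈ 1.386
RHS = ln(2) · ln(2) = ln(2)² ≈ 0.4805

LHS ≠ RHS (they differ by about 0.9058), so the equation does not hold here.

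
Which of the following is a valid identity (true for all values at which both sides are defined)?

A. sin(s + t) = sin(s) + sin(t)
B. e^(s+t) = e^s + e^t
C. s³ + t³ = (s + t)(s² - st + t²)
C

A: fails at (1, 1) — LHS = sin(2) ≈ 0.9093, RHS = 2·sin(1) ≈ 1.683.
B: fails at (1, 2) — LHS = e^3 ≈ 20.09, RHS = e + e^2 ≈ 10.11.
C: holds — e.g. at (2, 2), both sides equal 16.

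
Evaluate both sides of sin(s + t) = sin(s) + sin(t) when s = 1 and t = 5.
LHS = sin(1 + 5) = sin(6) ≈ -0.2794
RHS = sin(1) + sin(5) ≈ -0.1175

LHS ≠ RHS (they differ by about 0.162), so the equation does not hold here.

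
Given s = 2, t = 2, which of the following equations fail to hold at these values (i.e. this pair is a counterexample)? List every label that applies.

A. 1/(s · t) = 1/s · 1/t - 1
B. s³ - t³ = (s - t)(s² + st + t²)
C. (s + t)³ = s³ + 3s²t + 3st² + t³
A

Evaluating each claim at the given values:
A. LHS = 1/4, RHS = -3/4 → fails here (LHS ≠ RHS)
B. LHS = 0, RHS = 0 → holds here (LHS = RHS)
C. LHS = 64, RHS = 64 → holds here (LHS = RHS)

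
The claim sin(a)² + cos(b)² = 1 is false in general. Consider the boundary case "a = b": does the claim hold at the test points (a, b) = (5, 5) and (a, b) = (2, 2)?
At (5, 5): LHS = cos(5)² + sin(5)² = 1, RHS = 1 → equal
At (2, 2): LHS = cos(2)² + sin(2)² = 1, RHS = 1 → equal

So the claim does hold at both of these boundary points, even though it is not an identity.

Answer: Yes, holds at both test points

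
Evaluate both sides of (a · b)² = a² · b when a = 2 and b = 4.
LHS = (2 · 4)² = 64
RHS = 2² · 4 = 16

LHS ≠ RHS, so the equation does not hold here.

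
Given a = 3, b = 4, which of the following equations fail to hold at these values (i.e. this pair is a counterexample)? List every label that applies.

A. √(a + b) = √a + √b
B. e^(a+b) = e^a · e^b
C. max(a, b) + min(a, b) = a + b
A

Evaluating each claim at the given values:
A. LHS = √(7) ≈ 2.646, RHS = √(3) + 2 ≈ 3.732 → fails here (LHS ≠ RHS)
B. LHS = e^7 ≈ 1097, RHS = e^7 ≈ 1097 → holds here (LHS = RHS)
C. LHS = 7, RHS = 7 → holds here (LHS = RHS)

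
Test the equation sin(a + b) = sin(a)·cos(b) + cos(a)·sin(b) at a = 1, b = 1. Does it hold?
Substituting a = 1, b = 1:

LHS = sin(1 + 1) = sin(2) ≈ 0.9093
RHS = sin(1)·cos(1) + cos(1)·sin(1) = 2·sin(1)·cos(1) ≈ 0.9093

LHS = RHS, so the equation holds at this point.

Answer: Holds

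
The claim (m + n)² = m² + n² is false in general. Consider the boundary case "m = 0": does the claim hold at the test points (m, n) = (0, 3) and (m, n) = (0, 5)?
At (0, 3): LHS = 9, RHS = 9 → equal
At (0, 5): LHS = 25, RHS = 25 → equal

So the claim does hold at both of these boundary points, even though it is not an identity.

Answer: Yes, holds at both test points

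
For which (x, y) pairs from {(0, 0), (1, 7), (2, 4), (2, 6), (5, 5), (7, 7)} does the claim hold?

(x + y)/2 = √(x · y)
(0, 0), (5, 5), (7, 7)

Testing each pair:
(0, 0): LHS = 0, RHS = 0 → holds
(1, 7): LHS = 4, RHS = √(7) ≈ 2.646 → fails
(2, 4): LHS = 3, RHS = 2·√(2) ≈ 2.828 → fails
(2, 6): LHS = 4, RHS = 2·√(3) ≈ 3.464 → fails
(5, 5): LHS = 5, RHS = 5 → holds
(7, 7): LHS = 7, RHS = 7 → holds

3 of 6 pairs satisfy the claim.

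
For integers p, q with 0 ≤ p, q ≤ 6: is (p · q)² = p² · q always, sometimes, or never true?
It holds at (p, q) = (0, 0) (both sides equal 0), but fails at (p, q) = (6, 3) (LHS = 324, RHS = 108).

Answer: Sometimes true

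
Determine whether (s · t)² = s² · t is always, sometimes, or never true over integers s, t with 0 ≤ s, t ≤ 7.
It holds at (s, t) = (0, 2) (both sides equal 0), but fails at (s, t) = (4, 5) (LHS = 400, RHS = 80).

Answer: Sometimes true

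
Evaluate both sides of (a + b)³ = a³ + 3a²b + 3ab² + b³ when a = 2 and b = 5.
LHS = (2 + 5)³ = 343
RHS = 2³ + 3·2²·5 + 3·2·5² + 5³ = 343

LHS = RHS: the two sides agree.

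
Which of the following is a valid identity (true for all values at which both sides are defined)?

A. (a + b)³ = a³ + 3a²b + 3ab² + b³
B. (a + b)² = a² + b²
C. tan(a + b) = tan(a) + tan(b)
A: holds — e.g. at (4, 4), both sides equal 512.
B: fails at (4, 6) — LHS = 100, RHS = 52.
C: fails at (2, 7) — LHS = tan(9) ≈ -0.4523, RHS = tan(2) + tan(7) ≈ -1.314.

Answer: A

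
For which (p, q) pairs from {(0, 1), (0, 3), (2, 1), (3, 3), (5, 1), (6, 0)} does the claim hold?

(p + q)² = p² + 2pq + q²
All pairs

Testing each pair:
(0, 1): LHS = 1, RHS = 1 → holds
(0, 3): LHS = 9, RHS = 9 → holds
(2, 1): LHS = 9, RHS = 9 → holds
(3, 3): LHS = 36, RHS = 36 → holds
(5, 1): LHS = 36, RHS = 36 → holds
(6, 0): LHS = 36, RHS = 36 → holds

Every pair satisfies the claim.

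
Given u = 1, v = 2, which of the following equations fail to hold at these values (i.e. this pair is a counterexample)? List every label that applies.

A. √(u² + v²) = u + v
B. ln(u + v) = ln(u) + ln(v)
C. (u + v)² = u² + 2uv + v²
Evaluating each claim at the given values:
A. LHS = √(5) ≈ 2.236, RHS = 3 → fails here (LHS ≠ RHS)
B. LHS = ln(3) ≈ 1.099, RHS = ln(2) ≈ 0.6931 → fails here (LHS ≠ RHS)
C. LHS = 9, RHS = 9 → holds here (LHS = RHS)

Answer: A, B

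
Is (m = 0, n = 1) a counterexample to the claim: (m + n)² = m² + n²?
No

Substituting m = 0, n = 1:
LHS = (0 + 1)² = 1
RHS = 0² + 1² = 1

The sides agree, so this pair does not disprove the claim.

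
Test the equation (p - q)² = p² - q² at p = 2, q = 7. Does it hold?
Fails

Substituting p = 2, q = 7:

LHS = (2 - 7)² = 25
RHS = 2² - 7² = -45

LHS ≠ RHS, so the equation does not hold at this point.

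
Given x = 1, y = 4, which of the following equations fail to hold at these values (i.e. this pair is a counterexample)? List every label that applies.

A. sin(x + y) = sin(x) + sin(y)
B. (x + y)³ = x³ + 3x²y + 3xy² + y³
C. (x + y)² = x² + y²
Evaluating each claim at the given values:
A. LHS = sin(5) ≈ -0.9589, RHS = sin(4) + sin(1) ≈ 0.08467 → fails here (LHS ≠ RHS)
B. LHS = 125, RHS = 125 → holds here (LHS = RHS)
C. LHS = 25, RHS = 17 → fails here (LHS ≠ RHS)

Answer: A, C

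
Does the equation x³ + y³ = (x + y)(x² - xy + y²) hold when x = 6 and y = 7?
Substituting x = 6, y = 7:

LHS = 6³ + 7³ = 559
RHS = (6 + 7)(6² - 6·7 + 7²) = 559

LHS = RHS, so the equation holds at this point.

Answer: Holds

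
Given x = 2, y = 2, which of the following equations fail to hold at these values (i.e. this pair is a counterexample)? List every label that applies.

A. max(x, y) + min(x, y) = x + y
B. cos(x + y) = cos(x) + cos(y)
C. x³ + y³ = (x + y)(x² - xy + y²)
Evaluating each claim at the given values:
A. LHS = 4, RHS = 4 → holds here (LHS = RHS)
B. LHS = cos(4) ≈ -0.6536, RHS = 2·cos(2) ≈ -0.8323 → fails here (LHS ≠ RHS)
C. LHS = 16, RHS = 16 → holds here (LHS = RHS)

Answer: B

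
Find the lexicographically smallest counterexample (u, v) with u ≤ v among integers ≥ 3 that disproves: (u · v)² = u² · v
(u, v) = (3, 3)

Substituting (3, 3) into the claim:
LHS = (3 · 3)² = 81
RHS = 3² · 3 = 27

Since LHS ≠ RHS, this pair disproves the claim, and no lexicographically smaller pair (u ≤ v, integers ≥ 3) does.

For instance (4, 7) is also a counterexample (LHS = 784, RHS = 112), but it's lexicographically larger.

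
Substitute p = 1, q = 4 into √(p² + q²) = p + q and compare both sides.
LHS = √(1² + 4²) = √(17) ≈ 4.123
RHS = 1 + 4 = 5

LHS ≠ RHS (they differ by about 0.8769), so the equation does not hold here.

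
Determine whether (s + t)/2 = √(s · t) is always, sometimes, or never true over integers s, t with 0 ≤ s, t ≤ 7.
It holds at (s, t) = (4, 4) (both sides equal 4), but fails at (s, t) = (3, 7) (LHS = 5, RHS = √(21) ≈ 4.583).

Answer: Sometimes true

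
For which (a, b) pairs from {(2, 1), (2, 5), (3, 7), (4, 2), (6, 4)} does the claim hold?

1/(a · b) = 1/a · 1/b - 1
None

Testing each pair:
(2, 1): LHS = 1/2, RHS = -1/2 → fails
(2, 5): LHS = 1/10, RHS = -9/10 → fails
(3, 7): LHS = 1/21, RHS = -20/21 → fails
(4, 2): LHS = 1/8, RHS = -7/8 → fails
(6, 4): LHS = 1/24, RHS = -23/24 → fails

No pair satisfies the claim.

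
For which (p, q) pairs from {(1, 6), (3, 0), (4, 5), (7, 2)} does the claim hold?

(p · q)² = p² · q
(3, 0)

Testing each pair:
(1, 6): LHS = 36, RHS = 6 → fails
(3, 0): LHS = 0, RHS = 0 → holds
(4, 5): LHS = 400, RHS = 80 → fails
(7, 2): LHS = 196, RHS = 98 → fails

1 of 4 pairs satisfies the claim.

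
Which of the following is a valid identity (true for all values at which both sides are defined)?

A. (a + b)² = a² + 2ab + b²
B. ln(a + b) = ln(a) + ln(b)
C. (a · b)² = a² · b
A: holds — e.g. at (1, 2), both sides equal 9.
B: fails at (2, 4) — LHS = ln(6) ≈ 1.792, RHS = ln(2) + ln(4) ≈ 2.079.
C: fails at (5, 8) — LHS = 1600, RHS = 200.

Answer: A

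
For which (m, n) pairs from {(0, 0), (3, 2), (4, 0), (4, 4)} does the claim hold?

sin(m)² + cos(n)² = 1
(0, 0), (4, 4)

Testing each pair:
(0, 0): LHS = 1, RHS = 1 → holds
(3, 2): LHS = sin(3)² + cos(2)² ≈ 0.1931, RHS = 1 → fails
(4, 0): LHS = sin(4)² + 1 ≈ 1.573, RHS = 1 → fails
(4, 4): LHS = cos(4)² + sin(4)² = 1, RHS = 1 → holds

2 of 4 pairs satisfy the claim.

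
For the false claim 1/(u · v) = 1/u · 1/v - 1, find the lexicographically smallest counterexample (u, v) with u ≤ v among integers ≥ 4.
Substituting (4, 4) into the claim:
LHS = 1/(4 · 4) = 1/16
RHS = 1/4 · 1/4 - 1 = -15/16

Since LHS ≠ RHS, this pair disproves the claim, and no lexicographically smaller pair (u ≤ v, integers ≥ 4) does.

For instance (4, 5) is also a counterexample (LHS = 1/20, RHS = -19/20), but it's lexicographically larger.

Answer: (u, v) = (4, 4)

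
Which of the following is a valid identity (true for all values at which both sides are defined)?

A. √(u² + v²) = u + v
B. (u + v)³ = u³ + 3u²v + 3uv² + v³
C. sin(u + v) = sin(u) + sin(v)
A: fails at (2, 4) — LHS = 2·√(5) ≈ 4.472, RHS = 6.
B: holds — e.g. at (1, 1), both sides equal 8.
C: fails at (2, 2) — LHS = sin(4) ≈ -0.7568, RHS = 2·sin(2) ≈ 1.819.

Answer: B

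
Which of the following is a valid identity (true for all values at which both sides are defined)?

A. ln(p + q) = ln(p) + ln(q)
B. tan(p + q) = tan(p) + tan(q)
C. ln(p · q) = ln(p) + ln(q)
A: fails at (5, 5) — LHS = ln(10) ≈ 2.303, RHS = 2·ln(5) ≈ 3.219.
B: fails at (5, 8) — LHS = tan(13) ≈ 0.463, RHS = tan(8) + tan(5) ≈ -10.18.
C: holds — e.g. at (2, 5), both sides equal ln(10) ≈ 2.303.

Answer: C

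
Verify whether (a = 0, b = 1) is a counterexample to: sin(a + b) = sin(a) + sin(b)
No

Substituting a = 0, b = 1:
LHS = sin(0 + 1) = sin(1) ≈ 0.8415
RHS = sin(0) + sin(1) = sin(1) ≈ 0.8415

The sides agree, so this pair does not disprove the claim.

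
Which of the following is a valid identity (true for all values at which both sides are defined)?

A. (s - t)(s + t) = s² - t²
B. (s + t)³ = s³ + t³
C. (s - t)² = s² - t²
A

A: holds — e.g. at (5, 5), both sides equal 0.
B: fails at (1, 4) — LHS = 125, RHS = 65.
C: fails at (1, 4) — LHS = 9, RHS = -15.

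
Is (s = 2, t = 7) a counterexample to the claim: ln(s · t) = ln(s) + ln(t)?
Substituting s = 2, t = 7:
LHS = ln(2 · 7) = ln(14) ≈ 2.639
RHS = ln(2) + ln(7) ≈ 2.639

The sides agree, so this pair does not disprove the claim.

Answer: No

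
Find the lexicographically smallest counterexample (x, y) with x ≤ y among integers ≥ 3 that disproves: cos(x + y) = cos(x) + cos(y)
(x, y) = (3, 3)

Substituting (3, 3) into the claim:
LHS = cos(3 + 3) = cos(6) ≈ 0.9602
RHS = cos(3) + cos(3) = 2·cos(3) ≈ -1.98

Since LHS ≠ RHS, this pair disproves the claim, and no lexicographically smaller pair (x ≤ y, integers ≥ 3) does.

For instance (5, 10) is also a counterexample (LHS = cos(15) ≈ -0.7597, RHS = cos(10) + cos(5) ≈ -0.5554), but it's lexicographically larger.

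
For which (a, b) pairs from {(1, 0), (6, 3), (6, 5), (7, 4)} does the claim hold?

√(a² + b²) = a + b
Testing each pair:
(1, 0): LHS = 1, RHS = 1 → holds
(6, 3): LHS = 3·√(5) ≈ 6.708, RHS = 9 → fails
(6, 5): LHS = √(61) ≈ 7.81, RHS = 11 → fails
(7, 4): LHS = √(65) ≈ 8.062, RHS = 11 → fails

1 of 4 pairs satisfies the claim.

Answer: (1, 0)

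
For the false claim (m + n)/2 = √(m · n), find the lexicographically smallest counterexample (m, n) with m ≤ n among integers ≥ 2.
At (2, 2): both sides equal 2, so it holds there.

Substituting (2, 3) into the claim:
LHS = (2 + 3)/2 = 5/2
RHS = √(2 · 3) = √(6) ≈ 2.449

Since LHS ≠ RHS, this pair disproves the claim, and no lexicographically smaller pair (m ≤ n, integers ≥ 2) does.

For instance (3, 5) is also a counterexample (LHS = 4, RHS = √(15) ≈ 3.873), but it's lexicographically larger.

Answer: (m, n) = (2, 3)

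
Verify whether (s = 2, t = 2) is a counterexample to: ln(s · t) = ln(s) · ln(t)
Yes

Substituting s = 2, t = 2:
LHS = ln(2 · 2) = ln(4) ≈ 1.386
RHS = ln(2) · ln(2) = ln(2)² ≈ 0.4805

Since LHS ≠ RHS, this pair disproves the claim.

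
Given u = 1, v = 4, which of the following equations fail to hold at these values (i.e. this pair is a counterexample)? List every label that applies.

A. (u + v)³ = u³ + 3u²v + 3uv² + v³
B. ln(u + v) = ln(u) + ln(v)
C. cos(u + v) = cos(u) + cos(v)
B, C

Evaluating each claim at the given values:
A. LHS = 125, RHS = 125 → holds here (LHS = RHS)
B. LHS = ln(5) ≈ 1.609, RHS = ln(4) ≈ 1.386 → fails here (LHS ≠ RHS)
C. LHS = cos(5) ≈ 0.2837, RHS = cos(4) + cos(1) ≈ -0.1133 → fails here (LHS ≠ RHS)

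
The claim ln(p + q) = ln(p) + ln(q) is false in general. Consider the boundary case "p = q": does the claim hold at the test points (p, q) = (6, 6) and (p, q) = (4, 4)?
At (6, 6): LHS = ln(12) ≈ 2.485 ≠ RHS = 2·ln(6) ≈ 3.584
At (4, 4): LHS = ln(8) ≈ 2.079 ≠ RHS = 2·ln(4) ≈ 2.773

Answer: No, fails at both test points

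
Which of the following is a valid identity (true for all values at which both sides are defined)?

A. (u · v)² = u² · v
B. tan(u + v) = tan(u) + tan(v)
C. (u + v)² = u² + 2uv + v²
C

A: fails at (4, 6) — LHS = 576, RHS = 96.
B: fails at (3, 5) — LHS = tan(8) ≈ -6.8, RHS = tan(5) + tan(3) ≈ -3.523.
C: holds — e.g. at (3, 5), both sides equal 64.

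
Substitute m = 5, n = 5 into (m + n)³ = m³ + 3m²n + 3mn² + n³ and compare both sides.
LHS = (5 + 5)³ = 1000
RHS = 5³ + 3·5²·5 + 3·5·5² + 5³ = 1000

LHS = RHS: the two sides agree.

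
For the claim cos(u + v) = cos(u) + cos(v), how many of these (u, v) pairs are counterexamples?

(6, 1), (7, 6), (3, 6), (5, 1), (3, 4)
5

Testing each pair:
(6, 1): LHS = cos(7) ≈ 0.7539, RHS = cos(1) + cos(6) ≈ 1.5 → counterexample
(7, 6): LHS = cos(13) ≈ 0.9074, RHS = cos(7) + cos(6) ≈ 1.714 → counterexample
(3, 6): LHS = cos(9) ≈ -0.9111, RHS = cos(3) + cos(6) ≈ -0.02982 → counterexample
(5, 1): LHS = cos(6) ≈ 0.9602, RHS = cos(5) + cos(1) ≈ 0.824 → counterexample
(3, 4): LHS = cos(7) ≈ 0.7539, RHS = cos(3) + cos(4) ≈ -1.644 → counterexample

That makes 5 counterexamples.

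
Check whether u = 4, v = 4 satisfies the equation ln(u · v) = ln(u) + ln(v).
Substituting u = 4, v = 4:

LHS = ln(4 · 4) = ln(16) ≈ 2.773
RHS = ln(4) + ln(4) = 2·ln(4) ≈ 2.773

LHS = RHS, so the equation holds at this point.

Answer: Holds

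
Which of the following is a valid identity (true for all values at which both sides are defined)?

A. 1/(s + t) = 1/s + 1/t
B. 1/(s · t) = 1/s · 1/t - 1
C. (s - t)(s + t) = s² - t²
C

A: fails at (1, 3) — LHS = 1/4, RHS = 4/3.
B: fails at (1, 5) — LHS = 1/5, RHS = -4/5.
C: holds — e.g. at (1, 2), both sides equal -3.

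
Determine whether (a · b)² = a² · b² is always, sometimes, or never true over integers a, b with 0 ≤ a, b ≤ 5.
Always true

The identity holds for every pair in the range. For instance at (a, b) = (3, 3): both sides equal 81.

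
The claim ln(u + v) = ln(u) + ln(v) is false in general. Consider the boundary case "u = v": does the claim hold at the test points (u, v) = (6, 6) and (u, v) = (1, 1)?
No, fails at both test points

At (6, 6): LHS = ln(12) ≈ 2.485 ≠ RHS = 2·ln(6) ≈ 3.584
At (1, 1): LHS = ln(2) ≈ 0.6931 ≠ RHS = 0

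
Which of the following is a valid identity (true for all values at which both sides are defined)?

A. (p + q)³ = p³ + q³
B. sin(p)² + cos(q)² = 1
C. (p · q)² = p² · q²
A: fails at (3, 5) — LHS = 512, RHS = 152.
B: fails at (2, 7) — LHS = cos(7)² + sin(2)² ≈ 1.395, RHS = 1.
C: holds — e.g. at (3, 7), both sides equal 441.

Answer: C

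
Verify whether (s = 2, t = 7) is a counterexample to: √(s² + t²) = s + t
Yes

Substituting s = 2, t = 7:
LHS = √(2² + 7²) = √(53) ≈ 7.28
RHS = 2 + 7 = 9

Since LHS ≠ RHS, this pair disproves the claim.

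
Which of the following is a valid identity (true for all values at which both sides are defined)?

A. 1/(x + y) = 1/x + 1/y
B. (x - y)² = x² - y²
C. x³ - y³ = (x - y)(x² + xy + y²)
C

A: fails at (3, 3) — LHS = 1/6, RHS = 2/3.
B: fails at (3, 4) — LHS = 1, RHS = -7.
C: holds — e.g. at (3, 7), both sides equal -316.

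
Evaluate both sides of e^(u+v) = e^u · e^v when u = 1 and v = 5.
LHS = e^(1+5) = e^6 ≈ 403.4
RHS = e^1 · e^5 = e^6 ≈ 403.4

LHS = RHS: the two sides agree.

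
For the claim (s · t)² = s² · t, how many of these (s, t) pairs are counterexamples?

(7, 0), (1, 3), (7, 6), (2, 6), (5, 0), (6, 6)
Testing each pair:
(7, 0): LHS = 0, RHS = 0 → satisfies claim
(1, 3): LHS = 9, RHS = 3 → counterexample
(7, 6): LHS = 1764, RHS = 294 → counterexample
(2, 6): LHS = 144, RHS = 24 → counterexample
(5, 0): LHS = 0, RHS = 0 → satisfies claim
(6, 6): LHS = 1296, RHS = 216 → counterexample

That makes 4 counterexamples.

Answer: 4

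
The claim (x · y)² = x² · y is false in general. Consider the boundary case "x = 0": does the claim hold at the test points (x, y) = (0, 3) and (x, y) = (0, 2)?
At (0, 3): LHS = 0, RHS = 0 → equal
At (0, 2): LHS = 0, RHS = 0 → equal

So the claim does hold at both of these boundary points, even though it is not an identity.

Answer: Yes, holds at both test points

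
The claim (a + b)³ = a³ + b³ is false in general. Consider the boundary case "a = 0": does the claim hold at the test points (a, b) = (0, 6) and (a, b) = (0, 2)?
At (0, 6): LHS = 216, RHS = 216 → equal
At (0, 2): LHS = 8, RHS = 8 → equal

So the claim does hold at both of these boundary points, even though it is not an identity.

Answer: Yes, holds at both test points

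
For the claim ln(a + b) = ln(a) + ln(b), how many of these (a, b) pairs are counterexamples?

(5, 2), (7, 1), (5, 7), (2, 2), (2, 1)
Testing each pair:
(5, 2): LHS = ln(7) ≈ 1.946, RHS = ln(2) + ln(5) ≈ 2.303 → counterexample
(7, 1): LHS = ln(8) ≈ 2.079, RHS = ln(7) ≈ 1.946 → counterexample
(5, 7): LHS = ln(12) ≈ 2.485, RHS = ln(5) + ln(7) ≈ 3.555 → counterexample
(2, 2): LHS = ln(4) ≈ 1.386, RHS = 2·ln(2) ≈ 1.386 → satisfies claim
(2, 1): LHS = ln(3) ≈ 1.099, RHS = ln(2) ≈ 0.6931 → counterexample

That makes 4 counterexamples.

Answer: 4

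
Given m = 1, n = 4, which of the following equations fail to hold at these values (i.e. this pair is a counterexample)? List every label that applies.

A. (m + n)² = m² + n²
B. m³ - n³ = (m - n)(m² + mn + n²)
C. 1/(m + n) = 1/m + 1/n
A, C

Evaluating each claim at the given values:
A. LHS = 25, RHS = 17 → fails here (LHS ≠ RHS)
B. LHS = -63, RHS = -63 → holds here (LHS = RHS)
C. LHS = 1/5, RHS = 5/4 → fails here (LHS ≠ RHS)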